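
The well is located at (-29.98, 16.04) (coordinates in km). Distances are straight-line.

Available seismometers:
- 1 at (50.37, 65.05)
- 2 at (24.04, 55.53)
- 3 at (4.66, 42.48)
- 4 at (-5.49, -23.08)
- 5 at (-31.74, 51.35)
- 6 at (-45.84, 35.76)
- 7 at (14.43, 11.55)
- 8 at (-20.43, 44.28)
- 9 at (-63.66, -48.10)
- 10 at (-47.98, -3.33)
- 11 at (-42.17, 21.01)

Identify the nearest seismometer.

Distances from (-29.98, 16.04):
1: √((80.35)² + (49.01)²) = √(6456.1225 + 2401.9801) = 94.12 km
2: √((54.02)² + (39.49)²) = √(2918.1604 + 1559.4601) = 66.92 km
3: √((34.64)² + (26.44)²) = √(1199.9296 + 699.0736) = 43.58 km
4: √((24.49)² + (-39.12)²) = √(599.7601 + 1530.3744) = 46.15 km
5: √((-1.76)² + (35.31)²) = √(3.0976 + 1246.7961) = 35.35 km
6: √((-15.86)² + (19.72)²) = √(251.5396 + 388.8784) = 25.31 km
7: √((44.41)² + (-4.49)²) = √(1972.2481 + 20.1601) = 44.64 km
8: √((9.55)² + (28.24)²) = √(91.2025 + 797.4976) = 29.81 km
9: √((-33.68)² + (-64.14)²) = √(1134.3424 + 4113.9396) = 72.45 km
10: √((-18.00)² + (-19.37)²) = √(324.0000 + 375.1969) = 26.44 km
11: √((-12.19)² + (4.97)²) = √(148.5961 + 24.7009) = 13.16 km
Minimum: 11 at 13.16 km.

11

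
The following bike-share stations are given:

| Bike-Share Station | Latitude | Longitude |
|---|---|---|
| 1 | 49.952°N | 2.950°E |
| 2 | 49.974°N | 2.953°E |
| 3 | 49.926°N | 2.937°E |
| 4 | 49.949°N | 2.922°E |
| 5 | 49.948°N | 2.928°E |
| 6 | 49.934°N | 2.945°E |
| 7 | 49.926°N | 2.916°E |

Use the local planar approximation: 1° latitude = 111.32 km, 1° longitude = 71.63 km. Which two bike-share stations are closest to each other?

4 and 5

Pairwise distances:
1–2: √((0.022·111.32)² + (0.003·71.63)²) = √(5.997797 + 0.046178) = 2.4584 km
1–3: √((-0.026·111.32)² + (-0.013·71.63)²) = √(8.377088 + 0.867115) = 3.0404 km
1–4: √((-0.003·111.32)² + (-0.028·71.63)²) = √(0.111529 + 4.022592) = 2.0333 km
1–5: √((-0.004·111.32)² + (-0.022·71.63)²) = √(0.198274 + 2.483335) = 1.6376 km
1–6: √((-0.018·111.32)² + (-0.005·71.63)²) = √(4.015054 + 0.128271) = 2.0355 km
1–7: √((-0.026·111.32)² + (-0.034·71.63)²) = √(8.377088 + 5.931271) = 3.7826 km
2–3: √((-0.048·111.32)² + (-0.016·71.63)²) = √(28.551496 + 1.313499) = 5.4649 km
2–4: √((-0.025·111.32)² + (-0.031·71.63)²) = √(7.745089 + 4.930753) = 3.5603 km
2–5: √((-0.026·111.32)² + (-0.025·71.63)²) = √(8.377088 + 3.206786) = 3.4035 km
2–6: √((-0.040·111.32)² + (-0.008·71.63)²) = √(19.827428 + 0.328375) = 4.4895 km
2–7: √((-0.048·111.32)² + (-0.037·71.63)²) = √(28.551496 + 7.024143) = 5.9645 km
3–4: √((0.023·111.32)² + (-0.015·71.63)²) = √(6.555443 + 1.154443) = 2.7767 km
3–5: √((0.022·111.32)² + (-0.009·71.63)²) = √(5.997797 + 0.415599) = 2.5325 km
3–6: √((0.008·111.32)² + (0.008·71.63)²) = √(0.793097 + 0.328375) = 1.0590 km
3–7: √((0.000·111.32)² + (-0.021·71.63)²) = √(0.000000 + 2.262708) = 1.5042 km
4–5: √((-0.001·111.32)² + (0.006·71.63)²) = √(0.012392 + 0.184711) = 0.4440 km
4–6: √((-0.015·111.32)² + (0.023·71.63)²) = √(2.788232 + 2.714223) = 2.3457 km
4–7: √((-0.023·111.32)² + (-0.006·71.63)²) = √(6.555443 + 0.184711) = 2.5962 km
5–6: √((-0.014·111.32)² + (0.017·71.63)²) = √(2.428860 + 1.482818) = 1.9778 km
5–7: √((-0.022·111.32)² + (-0.012·71.63)²) = √(5.997797 + 0.738843) = 2.5955 km
6–7: √((-0.008·111.32)² + (-0.029·71.63)²) = √(0.793097 + 4.315051) = 2.2601 km
Closest pair: 4–5 at 0.4440 km.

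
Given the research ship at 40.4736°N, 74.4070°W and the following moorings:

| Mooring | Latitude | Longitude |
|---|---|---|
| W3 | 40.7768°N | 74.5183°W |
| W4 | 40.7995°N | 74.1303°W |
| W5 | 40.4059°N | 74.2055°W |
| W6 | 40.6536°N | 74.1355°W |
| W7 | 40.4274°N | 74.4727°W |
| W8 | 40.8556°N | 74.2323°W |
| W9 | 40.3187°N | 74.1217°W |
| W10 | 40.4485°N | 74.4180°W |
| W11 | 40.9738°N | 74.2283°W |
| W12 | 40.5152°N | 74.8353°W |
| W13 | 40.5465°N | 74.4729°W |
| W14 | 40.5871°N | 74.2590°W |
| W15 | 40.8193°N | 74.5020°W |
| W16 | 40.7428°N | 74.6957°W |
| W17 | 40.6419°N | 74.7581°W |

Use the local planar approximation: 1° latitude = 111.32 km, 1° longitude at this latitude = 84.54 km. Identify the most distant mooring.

W11

Distances from 40.4736°N, 74.4070°W:
W3: √((0.3032·111.32)² + (-0.1113·84.54)²) = √(1139.212625 + 88.534964) = 35.0392 km
W4: √((0.3259·111.32)² + (0.2767·84.54)²) = √(1316.179482 + 547.195863) = 43.1668 km
W5: √((-0.0677·111.32)² + (0.2015·84.54)²) = √(56.796782 + 290.184752) = 18.6274 km
W6: √((0.1800·111.32)² + (0.2715·84.54)²) = √(401.505414 + 526.822306) = 30.4685 km
W7: √((-0.0462·111.32)² + (-0.0657·84.54)²) = √(26.450284 + 30.850004) = 7.5697 km
W8: √((0.3820·111.32)² + (0.1747·84.54)²) = √(1808.310988 + 218.127437) = 45.0160 km
W9: √((-0.1549·111.32)² + (0.2853·84.54)²) = √(297.337189 + 581.738799) = 29.6492 km
W10: √((-0.0251·111.32)² + (-0.0110·84.54)²) = √(7.807174 + 0.864788) = 2.9448 km
W11: √((0.5002·111.32)² + (0.1787·84.54)²) = √(3100.514524 + 228.230453) = 57.6953 km
W12: √((0.0416·111.32)² + (-0.4283·84.54)²) = √(21.445346 + 1311.054169) = 36.5034 km
W13: √((0.0729·111.32)² + (-0.0659·84.54)²) = √(65.856925 + 31.038113) = 9.8435 km
W14: √((0.1135·111.32)² + (0.1480·84.54)²) = √(159.638676 + 156.548142) = 17.7816 km
W15: √((0.3457·111.32)² + (-0.0950·84.54)²) = √(1480.966226 + 64.501780) = 39.3124 km
W16: √((0.2692·111.32)² + (-0.2887·84.54)²) = √(898.041706 + 595.686907) = 38.6488 km
W17: √((0.1683·111.32)² + (-0.3511·84.54)²) = √(351.006070 + 881.020768) = 35.1002 km
Maximum: W11 at 57.6953 km.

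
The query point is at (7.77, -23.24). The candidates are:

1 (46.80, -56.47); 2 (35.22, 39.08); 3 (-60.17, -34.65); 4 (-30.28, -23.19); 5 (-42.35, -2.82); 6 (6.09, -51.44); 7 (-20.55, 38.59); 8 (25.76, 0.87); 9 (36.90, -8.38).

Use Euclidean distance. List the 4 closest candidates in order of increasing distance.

Distances from (7.77, -23.24):
1: √((39.03)² + (-33.23)²) = √(1523.3409 + 1104.2329) = 51.26
2: √((27.45)² + (62.32)²) = √(753.5025 + 3883.7824) = 68.10
3: √((-67.94)² + (-11.41)²) = √(4615.8436 + 130.1881) = 68.89
4: √((-38.05)² + (0.05)²) = √(1447.8025 + 0.0025) = 38.05
5: √((-50.12)² + (20.42)²) = √(2512.0144 + 416.9764) = 54.12
6: √((-1.68)² + (-28.20)²) = √(2.8224 + 795.2400) = 28.25
7: √((-28.32)² + (61.83)²) = √(802.0224 + 3822.9489) = 68.01
8: √((17.99)² + (24.11)²) = √(323.6401 + 581.2921) = 30.08
9: √((29.13)² + (14.86)²) = √(848.5569 + 220.8196) = 32.70
Sorted: 6 (28.25) < 8 (30.08) < 9 (32.70) < 4 (38.05) < 1 (51.26) < 5 (54.12) < …

6, 8, 9, 4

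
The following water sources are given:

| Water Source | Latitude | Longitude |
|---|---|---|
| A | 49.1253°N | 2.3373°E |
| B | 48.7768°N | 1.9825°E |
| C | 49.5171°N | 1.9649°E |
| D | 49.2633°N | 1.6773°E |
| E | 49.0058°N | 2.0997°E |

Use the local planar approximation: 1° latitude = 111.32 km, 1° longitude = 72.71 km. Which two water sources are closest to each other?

A and E

Pairwise distances:
A–B: 46.5893 km
A–C: 51.3367 km
A–D: 50.3875 km
A–E: 21.8041 km
B–C: 82.4201 km
B–D: 58.5273 km
B–E: 26.8789 km
C–D: 35.1500 km
C–E: 57.7556 km
D–E: 42.0113 km
Closest pair: A–E at 21.8041 km.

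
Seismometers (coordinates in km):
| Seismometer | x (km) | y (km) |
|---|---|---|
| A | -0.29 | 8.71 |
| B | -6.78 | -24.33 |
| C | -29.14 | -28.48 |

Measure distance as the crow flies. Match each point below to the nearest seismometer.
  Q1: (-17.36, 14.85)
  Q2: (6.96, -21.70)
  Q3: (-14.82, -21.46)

Q1 at (-17.36, 14.85):
  A: 18.14 km
  B: 40.58 km
  C: 44.90 km
  → nearest: A (18.14 km)
Q2 at (6.96, -21.70):
  A: 31.26 km
  B: 13.99 km
  C: 36.73 km
  → nearest: B (13.99 km)
Q3 at (-14.82, -21.46):
  A: 33.49 km
  B: 8.54 km
  C: 15.95 km
  → nearest: B (8.54 km)

Q1→A; Q2→B; Q3→B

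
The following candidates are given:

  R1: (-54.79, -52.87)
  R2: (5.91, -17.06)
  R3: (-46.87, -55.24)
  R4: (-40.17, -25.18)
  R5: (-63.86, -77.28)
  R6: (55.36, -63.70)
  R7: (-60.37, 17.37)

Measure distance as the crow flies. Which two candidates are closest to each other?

R1 and R3

Pairwise distances:
R1–R3: 8.27
R1–R5: 26.04
R3–R5: 27.83
R3–R4: 30.80
R1–R4: 31.31
R2–R4: 46.79
R4–R7: 47.10
R4–R5: 57.23
R2–R3: 65.14
R2–R6: 67.97
R1–R7: 70.46
R1–R2: 70.48
R3–R7: 73.85
R2–R7: 74.69
R2–R5: 92.16
R5–R7: 94.71
R3–R6: 102.58
R4–R6: 103.00
R1–R6: 110.68
R5–R6: 119.99
R6–R7: 141.30
Closest pair: R1–R3 at 8.27.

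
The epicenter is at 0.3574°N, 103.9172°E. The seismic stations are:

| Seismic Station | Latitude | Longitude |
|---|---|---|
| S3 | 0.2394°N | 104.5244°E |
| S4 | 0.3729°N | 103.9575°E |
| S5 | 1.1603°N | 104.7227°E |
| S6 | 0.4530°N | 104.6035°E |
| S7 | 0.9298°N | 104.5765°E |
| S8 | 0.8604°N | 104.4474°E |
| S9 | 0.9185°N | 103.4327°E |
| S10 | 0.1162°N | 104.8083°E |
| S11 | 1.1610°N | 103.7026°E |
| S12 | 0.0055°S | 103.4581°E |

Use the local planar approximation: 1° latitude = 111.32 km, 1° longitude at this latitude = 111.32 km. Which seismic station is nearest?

S4

Distances from 0.3574°N, 103.9172°E:
S3: √((-0.1180·111.32)² + (0.6072·111.32)²) = √(172.548191 + 4568.881783) = 68.8580 km
S4: √((0.0155·111.32)² + (0.0403·111.32)²) = √(2.977212 + 20.125955) = 4.8066 km
S5: √((0.8029·111.32)² + (0.8055·111.32)²) = √(7988.574895 + 8040.396851) = 126.6056 km
S6: √((0.0956·111.32)² + (0.6863·111.32)²) = √(113.256251 + 5836.794366) = 77.1366 km
S7: √((0.5724·111.32)² + (0.6593·111.32)²) = √(4060.183346 + 5386.572962) = 97.1944 km
S8: √((0.5030·111.32)² + (0.5302·111.32)²) = √(3135.323556 + 3483.580430) = 81.3566 km
S9: √((0.5611·111.32)² + (-0.4845·111.32)²) = √(3901.457971 + 2908.934605) = 82.5251 km
S10: √((-0.2412·111.32)² + (0.8911·111.32)²) = √(720.943121 + 9840.094804) = 102.7669 km
S11: √((0.8036·111.32)² + (-0.2146·111.32)²) = √(8002.510478 + 570.697317) = 92.5916 km
S12: √((-0.3629·111.32)² + (-0.4591·111.32)²) = √(1632.000666 + 2611.926676) = 65.1454 km
Minimum: S4 at 4.8066 km.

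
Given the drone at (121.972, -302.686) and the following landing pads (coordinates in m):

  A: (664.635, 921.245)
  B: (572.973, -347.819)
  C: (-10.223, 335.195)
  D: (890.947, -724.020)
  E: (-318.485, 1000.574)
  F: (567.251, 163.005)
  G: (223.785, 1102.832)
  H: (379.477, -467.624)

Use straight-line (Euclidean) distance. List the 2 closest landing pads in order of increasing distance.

H, B

Distances from (121.972, -302.686):
A: √((542.663)² + (1223.931)²) = √(294483.13157 + 1498007.09276) = 1338.839 m
B: √((451.001)² + (-45.133)²) = √(203401.90200 + 2036.98769) = 453.254 m
C: √((-132.195)² + (637.881)²) = √(17475.51802 + 406892.17016) = 651.435 m
D: √((768.975)² + (-421.334)²) = √(591322.55063 + 177522.33956) = 876.838 m
E: √((-440.457)² + (1303.260)²) = √(194002.36885 + 1698486.62760) = 1375.678 m
F: √((445.279)² + (465.691)²) = √(198273.38784 + 216868.10748) = 644.315 m
G: √((101.813)² + (1405.518)²) = √(10365.88697 + 1975480.84832) = 1409.201 m
H: √((257.505)² + (-164.938)²) = √(66308.82502 + 27204.54384) = 305.800 m
Sorted: H (305.800 m) < B (453.254 m) < F (644.315 m) < C (651.435 m) < …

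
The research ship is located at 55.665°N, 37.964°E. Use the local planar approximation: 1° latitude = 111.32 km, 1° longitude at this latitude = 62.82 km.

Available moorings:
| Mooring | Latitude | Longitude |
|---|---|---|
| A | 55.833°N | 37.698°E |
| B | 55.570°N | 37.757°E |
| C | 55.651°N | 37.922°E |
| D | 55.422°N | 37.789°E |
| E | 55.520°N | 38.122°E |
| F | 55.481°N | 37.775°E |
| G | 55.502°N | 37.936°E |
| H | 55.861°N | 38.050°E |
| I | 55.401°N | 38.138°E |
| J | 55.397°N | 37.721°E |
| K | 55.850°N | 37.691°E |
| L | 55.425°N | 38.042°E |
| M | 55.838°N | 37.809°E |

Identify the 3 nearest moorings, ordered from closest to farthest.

Distances from 55.665°N, 37.964°E:
A: 25.080 km
B: 16.761 km
C: 3.064 km
D: 29.199 km
E: 18.949 km
F: 23.675 km
G: 18.230 km
H: 22.478 km
I: 31.355 km
J: 33.512 km
K: 26.800 km
L: 27.162 km
M: 21.580 km
Sorted: C (3.064 km) < B (16.761 km) < G (18.230 km) < E (18.949 km) < M (21.580 km) < …

C, B, G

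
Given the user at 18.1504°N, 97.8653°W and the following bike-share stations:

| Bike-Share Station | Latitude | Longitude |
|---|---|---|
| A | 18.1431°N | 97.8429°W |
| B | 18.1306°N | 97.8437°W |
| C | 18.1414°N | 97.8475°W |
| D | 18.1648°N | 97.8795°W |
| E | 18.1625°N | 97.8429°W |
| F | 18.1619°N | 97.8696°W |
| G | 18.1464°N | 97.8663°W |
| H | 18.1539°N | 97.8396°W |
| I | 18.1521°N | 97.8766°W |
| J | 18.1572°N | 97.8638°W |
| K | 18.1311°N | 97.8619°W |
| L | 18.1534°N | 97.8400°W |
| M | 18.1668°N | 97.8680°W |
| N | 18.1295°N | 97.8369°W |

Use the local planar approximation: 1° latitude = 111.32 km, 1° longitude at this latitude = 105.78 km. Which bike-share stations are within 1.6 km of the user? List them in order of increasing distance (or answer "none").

Distances from 18.1504°N, 97.8653°W:
A: √((-0.0073·111.32)² + (0.0224·105.78)²) = √(0.660377 + 5.614398) = 2.5050 km
B: √((-0.0198·111.32)² + (0.0216·105.78)²) = √(4.858216 + 5.220530) = 3.1747 km
C: √((-0.0090·111.32)² + (0.0178·105.78)²) = √(1.003764 + 3.545252) = 2.1328 km
D: √((0.0144·111.32)² + (-0.0142·105.78)²) = √(2.569635 + 2.256232) = 2.1968 km
E: √((0.0121·111.32)² + (0.0224·105.78)²) = √(1.814334 + 5.614398) = 2.7256 km
F: √((0.0115·111.32)² + (-0.0043·105.78)²) = √(1.638861 + 0.206892) = 1.3586 km
G: √((-0.0040·111.32)² + (-0.0010·105.78)²) = √(0.198274 + 0.011189) = 0.4577 km
H: √((0.0035·111.32)² + (0.0257·105.78)²) = √(0.151804 + 7.390492) = 2.7463 km
I: √((0.0017·111.32)² + (-0.0113·105.78)²) = √(0.035813 + 1.428776) = 1.2102 km
J: √((0.0068·111.32)² + (0.0015·105.78)²) = √(0.573013 + 0.025176) = 0.7734 km
K: √((-0.0193·111.32)² + (0.0034·105.78)²) = √(4.615949 + 0.129350) = 2.1784 km
L: √((0.0030·111.32)² + (0.0253·105.78)²) = √(0.111529 + 7.162228) = 2.6970 km
M: √((0.0164·111.32)² + (-0.0027·105.78)²) = √(3.332991 + 0.081571) = 1.8479 km
N: √((-0.0209·111.32)² + (0.0284·105.78)²) = √(5.413012 + 9.024929) = 3.7997 km
Threshold 1.6 km: G (0.4577 km), J (0.7734 km), I (1.2102 km), F (1.3586 km) are within range.

G, J, I, F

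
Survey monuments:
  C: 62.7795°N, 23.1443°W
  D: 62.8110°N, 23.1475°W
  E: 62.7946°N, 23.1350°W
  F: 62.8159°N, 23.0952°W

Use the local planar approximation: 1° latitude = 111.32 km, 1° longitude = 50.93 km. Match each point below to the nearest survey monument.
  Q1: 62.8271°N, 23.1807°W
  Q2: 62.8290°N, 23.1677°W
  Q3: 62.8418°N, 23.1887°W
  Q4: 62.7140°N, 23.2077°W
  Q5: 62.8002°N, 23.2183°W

Q1 at 62.8271°N, 23.1807°W:
  C: 5.6138 km
  D: 2.4640 km
  E: 4.3019 km
  F: 4.5295 km
  → nearest: D (2.4640 km)
Q2 at 62.8290°N, 23.1677°W:
  C: 5.6377 km
  D: 2.2524 km
  E: 4.1759 km
  F: 3.9700 km
  → nearest: D (2.2524 km)
Q3 at 62.8418°N, 23.1887°W:
  C: 7.2946 km
  D: 4.0198 km
  E: 5.9235 km
  F: 5.5668 km
  → nearest: D (4.0198 km)
Q4 at 62.7140°N, 23.2077°W:
  C: 7.9744 km
  D: 11.2249 km
  E: 9.7063 km
  F: 12.7084 km
  → nearest: C (7.9744 km)
Q5 at 62.8002°N, 23.2183°W:
  C: 4.4175 km
  D: 3.8010 km
  E: 4.2880 km
  F: 6.5085 km
  → nearest: D (3.8010 km)

Q1→D; Q2→D; Q3→D; Q4→C; Q5→D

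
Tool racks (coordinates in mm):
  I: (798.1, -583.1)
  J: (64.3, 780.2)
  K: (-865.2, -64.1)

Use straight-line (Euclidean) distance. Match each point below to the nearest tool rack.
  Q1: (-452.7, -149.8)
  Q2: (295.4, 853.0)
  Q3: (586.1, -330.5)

Q1 at (-452.7, -149.8):
  I: 1323.7 mm
  J: 1064.0 mm
  K: 421.3 mm
  → nearest: K (421.3 mm)
Q2 at (295.4, 853.0):
  I: 1521.5 mm
  J: 242.3 mm
  K: 1479.2 mm
  → nearest: J (242.3 mm)
Q3 at (586.1, -330.5):
  I: 329.8 mm
  J: 1227.2 mm
  K: 1475.5 mm
  → nearest: I (329.8 mm)

Q1→K; Q2→J; Q3→I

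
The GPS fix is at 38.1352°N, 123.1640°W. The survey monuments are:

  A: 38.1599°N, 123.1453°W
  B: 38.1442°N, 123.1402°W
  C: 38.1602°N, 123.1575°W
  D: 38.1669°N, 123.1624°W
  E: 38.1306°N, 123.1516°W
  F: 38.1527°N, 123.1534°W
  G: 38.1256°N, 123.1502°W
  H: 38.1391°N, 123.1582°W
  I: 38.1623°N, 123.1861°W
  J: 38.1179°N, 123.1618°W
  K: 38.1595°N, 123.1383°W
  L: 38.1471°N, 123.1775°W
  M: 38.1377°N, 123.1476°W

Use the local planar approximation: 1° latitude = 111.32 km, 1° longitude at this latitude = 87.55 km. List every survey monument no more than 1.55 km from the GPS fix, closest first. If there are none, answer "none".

Distances from 38.1352°N, 123.1640°W:
A: 3.2001 km
B: 2.3120 km
C: 2.8406 km
D: 3.5316 km
E: 1.2003 km
F: 2.1579 km
G: 1.6130 km
H: 0.6681 km
I: 3.5839 km
J: 1.9354 km
K: 3.5185 km
L: 1.7753 km
M: 1.4625 km
Threshold 1.55 km: H (0.6681 km), E (1.2003 km), M (1.4625 km) are within range.

H, E, M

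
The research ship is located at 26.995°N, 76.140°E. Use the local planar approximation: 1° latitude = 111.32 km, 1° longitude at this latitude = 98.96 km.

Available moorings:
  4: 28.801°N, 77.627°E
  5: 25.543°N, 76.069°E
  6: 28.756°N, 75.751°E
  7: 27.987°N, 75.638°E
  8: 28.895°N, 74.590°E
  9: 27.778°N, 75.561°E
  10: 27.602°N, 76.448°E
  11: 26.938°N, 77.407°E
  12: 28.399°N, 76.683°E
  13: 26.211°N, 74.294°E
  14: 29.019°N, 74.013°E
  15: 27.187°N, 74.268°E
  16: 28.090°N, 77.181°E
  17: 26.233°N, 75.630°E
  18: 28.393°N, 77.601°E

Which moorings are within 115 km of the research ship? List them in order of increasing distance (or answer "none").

10, 17, 9

Distances from 26.995°N, 76.140°E:
4: √((1.806·111.32)² + (1.487·98.96)²) = √(40418.65777 + 21654.15845) = 249.144 km
5: √((-1.452·111.32)² + (-0.071·98.96)²) = √(26126.40339 + 49.36692) = 161.789 km
6: √((1.761·111.32)² + (-0.389·98.96)²) = √(38429.53303 + 1481.89890) = 199.778 km
7: √((0.992·111.32)² + (-0.502·98.96)²) = √(12194.66122 + 2467.89574) = 121.089 km
8: √((1.900·111.32)² + (-1.550·98.96)²) = √(44735.63406 + 23527.87854) = 261.273 km
9: √((0.783·111.32)² + (-0.579·98.96)²) = √(7597.48619 + 3283.04247) = 104.310 km
10: √((0.607·111.32)² + (0.308·98.96)²) = √(4565.87248 + 929.01089) = 74.127 km
11: √((-0.057·111.32)² + (1.267·98.96)²) = √(40.26207 + 15720.72617) = 125.543 km
12: √((1.404·111.32)² + (0.543·98.96)²) = √(24427.58937 + 2887.48032) = 165.273 km
13: √((-0.784·111.32)² + (-1.846·98.96)²) = √(7616.90468 + 33372.04086) = 202.457 km
14: √((2.024·111.32)² + (-2.127·98.96)²) = √(50765.35314 + 44305.16447) = 308.335 km
15: √((0.192·111.32)² + (-1.872·98.96)²) = √(456.82394 + 34318.71847) = 186.482 km
16: √((1.095·111.32)² + (1.041·98.96)²) = √(14858.48854 + 10612.57646) = 159.597 km
17: √((-0.762·111.32)² + (-0.510·98.96)²) = √(7195.42313 + 2547.18052) = 98.705 km
18: √((1.398·111.32)² + (1.461·98.96)²) = √(24219.25268 + 20903.53833) = 212.421 km
Threshold 115 km: 10 (74.127 km), 17 (98.705 km), 9 (104.310 km) are within range.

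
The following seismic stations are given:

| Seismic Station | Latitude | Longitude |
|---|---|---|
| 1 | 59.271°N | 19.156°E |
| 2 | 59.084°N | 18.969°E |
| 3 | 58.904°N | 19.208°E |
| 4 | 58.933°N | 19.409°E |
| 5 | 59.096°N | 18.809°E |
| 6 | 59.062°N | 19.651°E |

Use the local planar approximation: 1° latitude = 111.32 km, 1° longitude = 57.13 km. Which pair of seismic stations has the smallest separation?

2 and 5

Pairwise distances:
2–5: √((0.012·111.32)² + (-0.160·57.13)²) = √(1.78447 + 83.55422) = 9.238 km
3–4: √((0.029·111.32)² + (0.201·57.13)²) = √(10.42179 + 131.86227) = 11.928 km
4–6: √((0.129·111.32)² + (0.242·57.13)²) = √(206.21764 + 191.14334) = 19.934 km
1–2: √((-0.187·111.32)² + (-0.187·57.13)²) = √(433.34083 + 114.13311) = 23.398 km
2–3: √((-0.180·111.32)² + (0.239·57.13)²) = √(401.50541 + 186.43363) = 24.247 km
1–5: √((-0.175·111.32)² + (-0.347·57.13)²) = √(379.50936 + 392.99534) = 27.794 km
2–4: √((-0.151·111.32)² + (0.440·57.13)²) = √(282.55324 + 631.87882) = 30.240 km
3–6: √((0.158·111.32)² + (0.443·57.13)²) = √(309.35744 + 640.52473) = 30.820 km
3–5: √((0.192·111.32)² + (-0.399·57.13)²) = √(456.82394 + 519.60610) = 31.248 km
1–6: √((-0.209·111.32)² + (0.495·57.13)²) = √(541.30117 + 799.72164) = 36.620 km
4–5: √((0.163·111.32)² + (-0.600·57.13)²) = √(329.24683 + 1174.98128) = 38.784 km
2–6: √((-0.022·111.32)² + (0.682·57.13)²) = √(5.99780 + 1518.08887) = 39.040 km
1–4: √((-0.338·111.32)² + (0.253·57.13)²) = √(1415.72792 + 208.91494) = 40.307 km
1–3: √((-0.367·111.32)² + (0.052·57.13)²) = √(1669.08527 + 8.82541) = 40.962 km
5–6: √((-0.034·111.32)² + (0.842·57.13)²) = √(14.32532 + 2313.94286) = 48.252 km
Closest pair: 2–5 at 9.238 km.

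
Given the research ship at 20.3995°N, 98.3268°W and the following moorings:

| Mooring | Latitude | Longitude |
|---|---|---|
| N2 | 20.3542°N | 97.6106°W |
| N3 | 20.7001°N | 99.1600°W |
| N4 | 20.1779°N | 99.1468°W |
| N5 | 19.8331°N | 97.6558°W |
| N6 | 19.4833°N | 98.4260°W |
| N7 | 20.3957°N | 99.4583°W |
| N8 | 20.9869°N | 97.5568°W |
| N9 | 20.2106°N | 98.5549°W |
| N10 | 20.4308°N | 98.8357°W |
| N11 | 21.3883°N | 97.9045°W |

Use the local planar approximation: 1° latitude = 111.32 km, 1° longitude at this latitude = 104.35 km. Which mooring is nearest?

Distances from 20.3995°N, 98.3268°W:
N2: 74.9054 km
N3: 93.1616 km
N4: 89.0519 km
N5: 94.2239 km
N6: 102.5153 km
N7: 118.0728 km
N8: 103.5945 km
N9: 31.7606 km
N10: 53.2179 km
N11: 118.5665 km
Minimum: N9 at 31.7606 km.

N9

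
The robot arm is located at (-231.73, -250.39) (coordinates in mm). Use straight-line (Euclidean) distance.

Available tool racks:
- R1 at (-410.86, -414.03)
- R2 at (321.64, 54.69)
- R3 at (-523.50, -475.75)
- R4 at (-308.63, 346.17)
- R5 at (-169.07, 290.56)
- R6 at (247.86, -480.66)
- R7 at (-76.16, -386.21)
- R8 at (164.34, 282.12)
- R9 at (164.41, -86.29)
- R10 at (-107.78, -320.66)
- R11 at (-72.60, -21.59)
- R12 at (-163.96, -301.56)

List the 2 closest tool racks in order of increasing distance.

R12, R10

Distances from (-231.73, -250.39):
R1: √((-179.13)² + (-163.64)²) = √(32087.5569 + 26778.0496) = 242.62 mm
R2: √((553.37)² + (305.08)²) = √(306218.3569 + 93073.8064) = 631.90 mm
R3: √((-291.77)² + (-225.36)²) = √(85129.7329 + 50787.1296) = 368.67 mm
R4: √((-76.90)² + (596.56)²) = √(5913.6100 + 355883.8336) = 601.50 mm
R5: √((62.66)² + (540.95)²) = √(3926.2756 + 292626.9025) = 544.57 mm
R6: √((479.59)² + (-230.27)²) = √(230006.5681 + 53024.2729) = 532.01 mm
R7: √((155.57)² + (-135.82)²) = √(24202.0249 + 18447.0724) = 206.52 mm
R8: √((396.07)² + (532.51)²) = √(156871.4449 + 283566.9001) = 663.66 mm
R9: √((396.14)² + (164.10)²) = √(156926.8996 + 26928.8100) = 428.78 mm
R10: √((123.95)² + (-70.27)²) = √(15363.6025 + 4937.8729) = 142.48 mm
R11: √((159.13)² + (228.80)²) = √(25322.3569 + 52349.4400) = 278.70 mm
R12: √((67.77)² + (-51.17)²) = √(4592.7729 + 2618.3689) = 84.92 mm
Sorted: R12 (84.92 mm) < R10 (142.48 mm) < R7 (206.52 mm) < R1 (242.62 mm) < …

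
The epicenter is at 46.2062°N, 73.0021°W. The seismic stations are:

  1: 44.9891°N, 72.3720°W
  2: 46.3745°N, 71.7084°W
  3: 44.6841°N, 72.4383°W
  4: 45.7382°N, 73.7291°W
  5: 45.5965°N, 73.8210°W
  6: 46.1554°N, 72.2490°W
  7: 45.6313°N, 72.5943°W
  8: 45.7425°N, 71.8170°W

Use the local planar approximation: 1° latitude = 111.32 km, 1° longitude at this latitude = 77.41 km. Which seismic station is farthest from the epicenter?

3

Distances from 46.2062°N, 73.0021°W:
1: 143.9999 km
2: 101.8827 km
3: 174.9707 km
4: 76.6895 km
5: 92.8709 km
6: 58.5711 km
7: 71.3600 km
8: 105.2639 km
Maximum: 3 at 174.9707 km.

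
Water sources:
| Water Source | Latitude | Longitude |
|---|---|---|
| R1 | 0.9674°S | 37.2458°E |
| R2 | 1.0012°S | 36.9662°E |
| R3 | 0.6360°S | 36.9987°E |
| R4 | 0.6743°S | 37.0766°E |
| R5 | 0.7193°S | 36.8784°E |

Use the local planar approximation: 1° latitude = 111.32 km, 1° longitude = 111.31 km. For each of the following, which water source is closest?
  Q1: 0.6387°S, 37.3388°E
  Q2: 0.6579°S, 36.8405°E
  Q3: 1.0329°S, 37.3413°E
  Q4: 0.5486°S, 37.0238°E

Q1→R4; Q2→R5; Q3→R1; Q4→R3

Q1 at 0.6387°S, 37.3388°E:
  R1: √((-0.3287·111.32)² + (-0.0930·111.31)²) = √(1338.892792 + 107.160384) = 38.0270 km
  R2: √((-0.3625·111.32)² + (-0.3726·111.31)²) = √(1628.404962 + 1720.101468) = 57.8663 km
  R3: √((0.0027·111.32)² + (-0.3401·111.31)²) = √(0.090339 + 1433.116939) = 37.8577 km
  R4: √((-0.0356·111.32)² + (-0.2622·111.31)²) = √(15.705306 + 851.792360) = 29.4533 km
  R5: √((-0.0806·111.32)² + (-0.4604·111.31)²) = √(80.503818 + 2626.267718) = 52.0266 km
  → nearest: R4 (29.4533 km)
Q2 at 0.6579°S, 36.8405°E:
  R1: √((-0.3095·111.32)² + (0.4053·111.31)²) = √(1187.046419 + 2035.267853) = 56.7654 km
  R2: √((-0.3433·111.32)² + (0.1257·111.31)²) = √(1460.474579 + 195.766745) = 40.6969 km
  R3: √((0.0219·111.32)² + (0.1582·111.31)²) = √(5.943395 + 310.085404) = 17.7772 km
  R4: √((-0.0164·111.32)² + (0.2361·111.31)²) = √(3.332991 + 690.653695) = 26.3436 km
  R5: √((-0.0614·111.32)² + (0.0379·111.31)²) = √(46.717881 + 17.796999) = 8.0321 km
  → nearest: R5 (8.0321 km)
Q3 at 1.0329°S, 37.3413°E:
  R1: √((0.0655·111.32)² + (-0.0955·111.31)²) = √(53.165389 + 112.999132) = 12.8905 km
  R2: √((0.0317·111.32)² + (-0.3751·111.31)²) = √(12.452740 + 1743.261319) = 41.9012 km
  R3: √((0.3969·111.32)² + (-0.3426·111.31)²) = √(1952.129359 + 1454.263429) = 58.3643 km
  R4: √((0.3586·111.32)² + (-0.2647·111.31)²) = √(1593.554664 + 868.112977) = 49.6152 km
  R5: √((0.3136·111.32)² + (-0.4629·111.31)²) = √(1218.704749 + 2654.866742) = 62.2380 km
  → nearest: R1 (12.8905 km)
Q4 at 0.5486°S, 37.0238°E:
  R1: √((-0.4188·111.32)² + (0.2220·111.31)²) = √(2173.500485 + 610.624625) = 52.7648 km
  R2: √((-0.4526·111.32)² + (-0.0576·111.31)²) = √(2538.490220 + 41.106768) = 50.7897 km
  R3: √((-0.0874·111.32)² + (-0.0251·111.31)²) = √(94.660602 + 7.805771) = 10.1226 km
  R4: √((-0.1257·111.32)² + (0.0528·111.31)²) = √(195.801922 + 34.541104) = 15.1771 km
  R5: √((-0.1707·111.32)² + (-0.1454·111.31)²) = √(361.088317 + 261.937199) = 24.9605 km
  → nearest: R3 (10.1226 km)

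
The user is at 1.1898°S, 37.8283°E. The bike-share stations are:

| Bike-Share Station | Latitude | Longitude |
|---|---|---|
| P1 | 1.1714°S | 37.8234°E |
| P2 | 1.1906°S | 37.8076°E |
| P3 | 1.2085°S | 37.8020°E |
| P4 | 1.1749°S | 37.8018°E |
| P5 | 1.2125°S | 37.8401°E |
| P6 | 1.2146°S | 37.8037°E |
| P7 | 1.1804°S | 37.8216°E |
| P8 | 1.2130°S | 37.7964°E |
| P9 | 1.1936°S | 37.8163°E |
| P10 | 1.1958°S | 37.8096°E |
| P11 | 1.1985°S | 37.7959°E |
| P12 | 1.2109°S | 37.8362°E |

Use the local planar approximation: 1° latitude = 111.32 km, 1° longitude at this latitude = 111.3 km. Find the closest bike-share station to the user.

Distances from 1.1898°S, 37.8283°E:
P1: 2.1196 km
P2: 2.3056 km
P3: 3.5919 km
P4: 3.3838 km
P5: 2.8479 km
P6: 3.8882 km
P7: 1.2849 km
P8: 4.3904 km
P9: 1.4010 km
P10: 2.1859 km
P11: 3.7339 km
P12: 2.5080 km
Minimum: P7 at 1.2849 km.

P7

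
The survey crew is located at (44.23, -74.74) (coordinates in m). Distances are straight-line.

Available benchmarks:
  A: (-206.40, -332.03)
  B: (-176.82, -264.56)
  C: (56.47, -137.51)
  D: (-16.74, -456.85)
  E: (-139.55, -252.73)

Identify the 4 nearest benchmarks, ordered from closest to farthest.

Distances from (44.23, -74.74):
A: √((-250.63)² + (-257.29)²) = √(62815.3969 + 66198.1441) = 359.18 m
B: √((-221.05)² + (-189.82)²) = √(48863.1025 + 36031.6324) = 291.37 m
C: √((12.24)² + (-62.77)²) = √(149.8176 + 3940.0729) = 63.95 m
D: √((-60.97)² + (-382.11)²) = √(3717.3409 + 146008.0521) = 386.94 m
E: √((-183.78)² + (-177.99)²) = √(33775.0884 + 31680.4401) = 255.84 m
Sorted: C (63.95 m) < E (255.84 m) < B (291.37 m) < A (359.18 m) < D (386.94 m)

C, E, B, A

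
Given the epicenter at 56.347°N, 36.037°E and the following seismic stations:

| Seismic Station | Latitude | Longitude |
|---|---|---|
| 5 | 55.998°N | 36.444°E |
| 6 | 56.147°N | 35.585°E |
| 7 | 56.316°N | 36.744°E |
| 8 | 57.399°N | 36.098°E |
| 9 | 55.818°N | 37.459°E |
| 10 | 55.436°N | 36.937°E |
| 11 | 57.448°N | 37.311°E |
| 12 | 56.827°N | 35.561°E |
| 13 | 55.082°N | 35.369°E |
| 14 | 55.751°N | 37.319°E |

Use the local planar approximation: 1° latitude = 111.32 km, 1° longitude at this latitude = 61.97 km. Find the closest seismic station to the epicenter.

6

Distances from 56.347°N, 36.037°E:
5: 46.320 km
6: 35.781 km
7: 43.948 km
8: 117.170 km
9: 105.987 km
10: 115.737 km
11: 145.790 km
12: 61.035 km
13: 146.778 km
14: 103.506 km
Minimum: 6 at 35.781 km.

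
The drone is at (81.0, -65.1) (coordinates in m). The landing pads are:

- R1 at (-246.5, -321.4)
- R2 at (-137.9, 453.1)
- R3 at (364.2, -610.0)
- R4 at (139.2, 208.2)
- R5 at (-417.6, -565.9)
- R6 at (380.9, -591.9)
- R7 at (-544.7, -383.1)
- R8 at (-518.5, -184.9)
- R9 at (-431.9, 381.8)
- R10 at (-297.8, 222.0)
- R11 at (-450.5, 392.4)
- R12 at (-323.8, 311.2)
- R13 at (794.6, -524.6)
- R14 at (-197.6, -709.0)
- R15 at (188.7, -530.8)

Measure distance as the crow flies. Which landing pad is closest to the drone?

Distances from (81.0, -65.1):
R1: √((-327.5)² + (-256.3)²) = √(107256.250 + 65689.690) = 415.9 m
R2: √((-218.9)² + (518.2)²) = √(47917.210 + 268531.240) = 562.5 m
R3: √((283.2)² + (-544.9)²) = √(80202.240 + 296916.010) = 614.1 m
R4: √((58.2)² + (273.3)²) = √(3387.240 + 74692.890) = 279.4 m
R5: √((-498.6)² + (-500.8)²) = √(248601.960 + 250800.640) = 706.7 m
R6: √((299.9)² + (-526.8)²) = √(89940.010 + 277518.240) = 606.2 m
R7: √((-625.7)² + (-318.0)²) = √(391500.490 + 101124.000) = 701.9 m
R8: √((-599.5)² + (-119.8)²) = √(359400.250 + 14352.040) = 611.4 m
R9: √((-512.9)² + (446.9)²) = √(263066.410 + 199719.610) = 680.3 m
R10: √((-378.8)² + (287.1)²) = √(143489.440 + 82426.410) = 475.3 m
R11: √((-531.5)² + (457.5)²) = √(282492.250 + 209306.250) = 701.3 m
R12: √((-404.8)² + (376.3)²) = √(163863.040 + 141601.690) = 552.7 m
R13: √((713.6)² + (-459.5)²) = √(509224.960 + 211140.250) = 848.7 m
R14: √((-278.6)² + (-643.9)²) = √(77617.960 + 414607.210) = 701.6 m
R15: √((107.7)² + (-465.7)²) = √(11599.290 + 216876.490) = 478.0 m
Minimum: R4 at 279.4 m.

R4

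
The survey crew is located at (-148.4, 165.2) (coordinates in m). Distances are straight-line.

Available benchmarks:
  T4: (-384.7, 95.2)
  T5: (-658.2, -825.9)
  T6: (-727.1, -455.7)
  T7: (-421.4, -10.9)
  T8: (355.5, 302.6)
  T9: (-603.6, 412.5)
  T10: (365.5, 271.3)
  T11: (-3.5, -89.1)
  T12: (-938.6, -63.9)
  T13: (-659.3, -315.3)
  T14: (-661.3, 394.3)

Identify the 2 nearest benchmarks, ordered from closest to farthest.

T4, T11

Distances from (-148.4, 165.2):
T4: 246.5 m
T5: 1114.5 m
T6: 848.8 m
T7: 324.9 m
T8: 522.3 m
T9: 518.0 m
T10: 524.7 m
T11: 292.7 m
T12: 822.7 m
T13: 701.4 m
T14: 561.7 m
Sorted: T4 (246.5 m) < T11 (292.7 m) < T7 (324.9 m) < T9 (518.0 m) < …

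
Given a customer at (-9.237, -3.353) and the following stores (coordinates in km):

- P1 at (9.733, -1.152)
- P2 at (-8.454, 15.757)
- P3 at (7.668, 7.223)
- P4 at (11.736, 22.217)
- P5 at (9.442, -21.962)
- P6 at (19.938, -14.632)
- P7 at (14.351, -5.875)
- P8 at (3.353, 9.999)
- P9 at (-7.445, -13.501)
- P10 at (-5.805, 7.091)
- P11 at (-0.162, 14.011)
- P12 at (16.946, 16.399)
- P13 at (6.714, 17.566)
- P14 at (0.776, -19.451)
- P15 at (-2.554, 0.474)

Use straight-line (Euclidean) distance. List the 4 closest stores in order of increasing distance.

Distances from (-9.237, -3.353):
P1: √((18.970)² + (2.201)²) = √(359.86090 + 4.84440) = 19.097 km
P2: √((0.783)² + (19.110)²) = √(0.61309 + 365.19210) = 19.126 km
P3: √((16.905)² + (10.576)²) = √(285.77903 + 111.85178) = 19.941 km
P4: √((20.973)² + (25.570)²) = √(439.86673 + 653.82490) = 33.071 km
P5: √((18.679)² + (-18.609)²) = √(348.90504 + 346.29488) = 26.367 km
P6: √((29.175)² + (-11.279)²) = √(851.18062 + 127.21584) = 31.279 km
P7: √((23.588)² + (-2.522)²) = √(556.39374 + 6.36048) = 23.722 km
P8: √((12.590)² + (13.352)²) = √(158.50810 + 178.27590) = 18.352 km
P9: √((1.792)² + (-10.148)²) = √(3.21126 + 102.98190) = 10.305 km
P10: √((3.432)² + (10.444)²) = √(11.77862 + 109.07714) = 10.993 km
P11: √((9.075)² + (17.364)²) = √(82.35562 + 301.50850) = 19.592 km
P12: √((26.183)² + (19.752)²) = √(685.54949 + 390.14150) = 32.798 km
P13: √((15.951)² + (20.919)²) = √(254.43440 + 437.60456) = 26.307 km
P14: √((10.013)² + (-16.098)²) = √(100.26017 + 259.14560) = 18.958 km
P15: √((6.683)² + (3.827)²) = √(44.66249 + 14.64593) = 7.701 km
Sorted: P15 (7.701 km) < P9 (10.305 km) < P10 (10.993 km) < P8 (18.352 km) < P14 (18.958 km) < P1 (19.097 km) < …

P15, P9, P10, P8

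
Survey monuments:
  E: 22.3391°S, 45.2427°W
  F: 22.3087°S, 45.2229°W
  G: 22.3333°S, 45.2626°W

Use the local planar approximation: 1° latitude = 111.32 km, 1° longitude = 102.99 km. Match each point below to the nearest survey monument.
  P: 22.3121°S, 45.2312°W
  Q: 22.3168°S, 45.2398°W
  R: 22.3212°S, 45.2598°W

P at 22.3121°S, 45.2312°W:
  E: √((-0.0270·111.32)² + (-0.0115·102.99)²) = √(9.033872 + 1.402768) = 3.2306 km
  F: √((0.0034·111.32)² + (0.0083·102.99)²) = √(0.143253 + 0.730712) = 0.9349 km
  G: √((-0.0212·111.32)² + (-0.0314·102.99)²) = √(5.569524 + 10.458019) = 4.0034 km
  → nearest: F (0.9349 km)
Q at 22.3168°S, 45.2398°W:
  E: √((-0.0223·111.32)² + (-0.0029·102.99)²) = √(6.162488 + 0.089204) = 2.5003 km
  F: √((0.0081·111.32)² + (0.0169·102.99)²) = √(0.813048 + 3.029448) = 1.9602 km
  G: √((-0.0165·111.32)² + (-0.0228·102.99)²) = √(3.373761 + 5.513912) = 2.9812 km
  → nearest: F (1.9602 km)
R at 22.3212°S, 45.2598°W:
  E: √((-0.0179·111.32)² + (0.0171·102.99)²) = √(3.970566 + 3.101575) = 2.6593 km
  F: √((0.0125·111.32)² + (0.0369·102.99)²) = √(1.936272 + 14.442516) = 4.0471 km
  G: √((-0.0121·111.32)² + (-0.0028·102.99)²) = √(1.814334 + 0.083158) = 1.3775 km
  → nearest: G (1.3775 km)

P→F; Q→F; R→G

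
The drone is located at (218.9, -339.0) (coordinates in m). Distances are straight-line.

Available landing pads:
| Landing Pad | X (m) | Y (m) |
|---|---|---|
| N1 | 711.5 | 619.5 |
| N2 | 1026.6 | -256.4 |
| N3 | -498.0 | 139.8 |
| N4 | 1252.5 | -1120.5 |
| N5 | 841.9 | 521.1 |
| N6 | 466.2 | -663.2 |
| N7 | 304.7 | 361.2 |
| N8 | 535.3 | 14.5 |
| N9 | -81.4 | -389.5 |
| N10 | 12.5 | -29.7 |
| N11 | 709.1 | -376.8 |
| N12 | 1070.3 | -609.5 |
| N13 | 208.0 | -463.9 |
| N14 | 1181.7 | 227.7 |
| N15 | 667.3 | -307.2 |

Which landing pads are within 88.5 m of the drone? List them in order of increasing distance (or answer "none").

none

Distances from (218.9, -339.0):
N1: √((492.6)² + (958.5)²) = √(242654.760 + 918722.250) = 1077.7 m
N2: √((807.7)² + (82.6)²) = √(652379.290 + 6822.760) = 811.9 m
N3: √((-716.9)² + (478.8)²) = √(513945.610 + 229249.440) = 862.1 m
N4: √((1033.6)² + (-781.5)²) = √(1068328.960 + 610742.250) = 1295.8 m
N5: √((623.0)² + (860.1)²) = √(388129.000 + 739772.010) = 1062.0 m
N6: √((247.3)² + (-324.2)²) = √(61157.290 + 105105.640) = 407.8 m
N7: √((85.8)² + (700.2)²) = √(7361.640 + 490280.040) = 705.4 m
N8: √((316.4)² + (353.5)²) = √(100108.960 + 124962.250) = 474.4 m
N9: √((-300.3)² + (-50.5)²) = √(90180.090 + 2550.250) = 304.5 m
N10: √((-206.4)² + (309.3)²) = √(42600.960 + 95666.490) = 371.8 m
N11: √((490.2)² + (-37.8)²) = √(240296.040 + 1428.840) = 491.7 m
N12: √((851.4)² + (-270.5)²) = √(724881.960 + 73170.250) = 893.3 m
N13: √((-10.9)² + (-124.9)²) = √(118.810 + 15600.010) = 125.4 m
N14: √((962.8)² + (566.7)²) = √(926983.840 + 321148.890) = 1117.2 m
N15: √((448.4)² + (31.8)²) = √(201062.560 + 1011.240) = 449.5 m
Threshold 88.5 m: none within range.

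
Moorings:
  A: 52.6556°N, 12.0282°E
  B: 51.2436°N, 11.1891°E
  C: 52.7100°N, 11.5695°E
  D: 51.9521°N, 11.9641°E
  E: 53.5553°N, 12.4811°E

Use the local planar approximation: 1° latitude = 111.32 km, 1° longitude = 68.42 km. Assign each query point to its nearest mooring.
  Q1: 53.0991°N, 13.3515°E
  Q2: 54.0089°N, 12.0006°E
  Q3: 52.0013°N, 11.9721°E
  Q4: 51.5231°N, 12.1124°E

Q1→E; Q2→E; Q3→D; Q4→D

Q1 at 53.0991°N, 13.3515°E:
  A: 103.1260 km
  B: 254.0753 km
  C: 129.3898 km
  D: 159.1042 km
  E: 78.2660 km
  → nearest: E (78.2660 km)
Q2 at 54.0089°N, 12.0006°E:
  A: 150.6612 km
  B: 312.8004 km
  C: 147.5713 km
  D: 228.9766 km
  E: 60.2540 km
  → nearest: E (60.2540 km)
Q3 at 52.0013°N, 11.9721°E:
  A: 72.9377 km
  B: 99.9224 km
  C: 83.5632 km
  D: 5.5042 km
  E: 176.4619 km
  → nearest: D (5.5042 km)
Q4 at 51.5231°N, 12.1124°E:
  A: 126.2015 km
  B: 70.4188 km
  C: 137.2478 km
  D: 48.8223 km
  E: 227.6267 km
  → nearest: D (48.8223 km)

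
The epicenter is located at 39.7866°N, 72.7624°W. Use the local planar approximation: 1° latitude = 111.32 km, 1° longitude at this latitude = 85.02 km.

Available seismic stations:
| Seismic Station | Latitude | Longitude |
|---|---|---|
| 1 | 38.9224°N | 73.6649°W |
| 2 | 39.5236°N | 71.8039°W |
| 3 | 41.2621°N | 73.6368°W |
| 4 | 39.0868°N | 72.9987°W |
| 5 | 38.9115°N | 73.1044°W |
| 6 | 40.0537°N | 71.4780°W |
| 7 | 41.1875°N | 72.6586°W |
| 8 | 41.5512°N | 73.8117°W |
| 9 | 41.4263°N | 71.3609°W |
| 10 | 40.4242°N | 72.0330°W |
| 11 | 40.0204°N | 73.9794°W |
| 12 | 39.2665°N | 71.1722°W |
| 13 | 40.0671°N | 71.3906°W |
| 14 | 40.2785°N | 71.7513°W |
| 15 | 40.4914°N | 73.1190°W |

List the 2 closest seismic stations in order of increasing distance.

4, 15

Distances from 39.7866°N, 72.7624°W:
1: √((-0.8642·111.32)² + (-0.9025·85.02)²) = √(9254.967953 + 5887.577303) = 123.0550 km
2: √((-0.2630·111.32)² + (0.9585·85.02)²) = √(857.152098 + 6640.892279) = 86.5912 km
3: √((1.4755·111.32)² + (-0.8744·85.02)²) = √(26978.936317 + 5526.656838) = 180.2931 km
4: √((-0.6998·111.32)² + (-0.2363·85.02)²) = √(6068.680472 + 403.617181) = 80.4506 km
5: √((-0.8751·111.32)² + (-0.3420·85.02)²) = √(9489.902774 + 845.462624) = 101.6630 km
6: √((0.2671·111.32)² + (1.2844·85.02)²) = √(884.085304 + 11924.571859) = 113.1753 km
7: √((1.4009·111.32)² + (0.1038·85.02)²) = √(24319.837340 + 77.881966) = 156.1977 km
8: √((1.7646·111.32)² + (-1.0493·85.02)²) = √(38586.816086 + 7958.689234) = 215.7441 km
9: √((1.6397·111.32)² + (1.4015·85.02)²) = √(33317.713446 + 14198.040330) = 217.9811 km
10: √((0.6376·111.32)² + (0.7294·85.02)²) = √(5037.824244 + 3845.685097) = 94.2524 km
11: √((0.2338·111.32)² + (-1.2170·85.02)²) = √(677.384740 + 10705.904320) = 106.6925 km
12: √((-0.5201·111.32)² + (1.5902·85.02)²) = √(3352.124212 + 18278.716603) = 147.0743 km
13: √((0.2805·111.32)² + (1.3718·85.02)²) = √(975.016862 + 13602.658602) = 120.7380 km
14: √((0.4919·111.32)² + (1.0111·85.02)²) = √(2998.472295 + 7389.761500) = 101.9227 km
15: √((0.7048·111.32)² + (-0.3566·85.02)²) = √(6155.710488 + 919.189128) = 84.1124 km
Sorted: 4 (80.4506 km) < 15 (84.1124 km) < 2 (86.5912 km) < 10 (94.2524 km) < …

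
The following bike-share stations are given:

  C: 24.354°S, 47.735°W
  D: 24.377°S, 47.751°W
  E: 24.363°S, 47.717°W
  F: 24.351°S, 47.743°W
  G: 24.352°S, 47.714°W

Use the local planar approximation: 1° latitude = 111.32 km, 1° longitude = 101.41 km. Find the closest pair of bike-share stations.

Pairwise distances:
C–D: √((-0.023·111.32)² + (-0.016·101.41)²) = √(6.55544 + 2.63270) = 3.031 km
C–E: √((-0.009·111.32)² + (0.018·101.41)²) = √(1.00376 + 3.33201) = 2.082 km
C–F: √((0.003·111.32)² + (-0.008·101.41)²) = √(0.11153 + 0.65818) = 0.877 km
C–G: √((0.002·111.32)² + (0.021·101.41)²) = √(0.04957 + 4.53524) = 2.141 km
D–E: √((0.014·111.32)² + (0.034·101.41)²) = √(2.42886 + 11.88829) = 3.784 km
D–F: √((0.026·111.32)² + (0.008·101.41)²) = √(8.37709 + 0.65818) = 3.006 km
D–G: √((0.025·111.32)² + (0.037·101.41)²) = √(7.74509 + 14.07878) = 4.672 km
E–F: √((0.012·111.32)² + (-0.026·101.41)²) = √(1.78447 + 6.95198) = 2.956 km
E–G: √((0.011·111.32)² + (0.003·101.41)²) = √(1.49945 + 0.09256) = 1.262 km
F–G: √((-0.001·111.32)² + (0.029·101.41)²) = √(0.01239 + 8.64883) = 2.943 km
Closest pair: C–F at 0.877 km.

C and F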